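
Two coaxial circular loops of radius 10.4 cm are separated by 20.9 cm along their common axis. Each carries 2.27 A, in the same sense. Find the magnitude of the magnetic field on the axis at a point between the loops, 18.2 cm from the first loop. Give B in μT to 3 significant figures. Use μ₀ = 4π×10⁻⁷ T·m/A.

Each loop contributes B = μ₀IR²/[2(R²+z²)^(3/2)] on the axis, with z measured from that loop.
Loop 1 (z = 0.182 m): B₁ = 1.67×10⁻⁶ T. Loop 2 (z = 0.027 m): B₂ = 1.24×10⁻⁵ T.
The fields add: B = B₁ + B₂ = 1.41×10⁻⁵ T.

B ≈ 14.1 μT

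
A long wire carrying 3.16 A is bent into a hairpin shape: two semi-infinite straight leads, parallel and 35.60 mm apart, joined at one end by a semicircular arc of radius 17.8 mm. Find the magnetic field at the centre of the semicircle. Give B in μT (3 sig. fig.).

The semicircular arc contributes B_arc = μ₀I·π/(4πR) = μ₀I/(4R) = 5.58×10⁻⁵ T.
Each semi-infinite lead is at perpendicular distance R = 0.0178 m from the centre, with the perpendicular foot at its near end, so it contributes μ₀I/(4πR); both point the same way, together 3.55×10⁻⁵ T.
Arc and leads all point the same direction: B = 5.58×10⁻⁵ + 3.55×10⁻⁵ = 9.13×10⁻⁵ T.

B ≈ 91.3 μT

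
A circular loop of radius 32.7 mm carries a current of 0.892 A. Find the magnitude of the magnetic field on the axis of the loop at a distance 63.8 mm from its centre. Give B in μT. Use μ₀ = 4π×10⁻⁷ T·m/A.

On the axis of a circular loop, B = μ₀IR² / [2(R²+z²)^(3/2)].
R² + z² = (0.0327)² + (0.0638)² = 0.00514 m², and (R²+z²)^(3/2) = 3.68×10⁻⁴ m³.
B = (4π×10⁻⁷ × 0.892 × 0.001069) / (2 × 3.68×10⁻⁴) = 1.63×10⁻⁶ T.

B ≈ 1.63 μT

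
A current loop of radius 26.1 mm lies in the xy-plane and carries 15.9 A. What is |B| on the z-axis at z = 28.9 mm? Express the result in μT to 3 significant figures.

On the axis of a circular loop, B = μ₀IR² / [2(R²+z²)^(3/2)].
R² + z² = (0.0261)² + (0.0289)² = 0.001516 m², and (R²+z²)^(3/2) = 5.91×10⁻⁵ m³.
B = (4π×10⁻⁷ × 15.9 × 0.0006812) / (2 × 5.91×10⁻⁵) = 1.15×10⁻⁴ T.

B ≈ 115 μT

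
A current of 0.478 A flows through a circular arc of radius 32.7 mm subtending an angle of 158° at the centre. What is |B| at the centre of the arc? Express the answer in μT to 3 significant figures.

The Biot–Savart field of a circular arc at its centre is B = μ₀Iφ/(4πR), with φ = 2.758 rad.
B = (4π×10⁻⁷ × 0.478 × 2.758) / (4π × 0.0327) = 4.03×10⁻⁶ T.

B ≈ 4.03 μT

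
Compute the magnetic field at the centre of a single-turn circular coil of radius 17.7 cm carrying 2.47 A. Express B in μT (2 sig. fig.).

B ≈ 8.8 μT

At the centre of a circular loop the Biot–Savart law gives B = μ₀I/(2R).
B = (4π×10⁻⁷ × 2.47) / (2 × 0.177) = 8.77×10⁻⁶ T.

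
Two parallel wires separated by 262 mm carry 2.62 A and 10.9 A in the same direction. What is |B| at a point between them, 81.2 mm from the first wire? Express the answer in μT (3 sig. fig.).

Each long wire gives B = μ₀I/(2πd). Distances are d₁ = 0.0812 m and d₂ = 0.1808 m.
B₁ = 6.45×10⁻⁶ T, B₂ = 1.21×10⁻⁵ T.
Between parallel currents the two contributions point in opposite directions, so they subtract. B = |B₁ − B₂| = |6.45×10⁻⁶ − 1.21×10⁻⁵| = 5.60×10⁻⁶ T.

B ≈ 5.60 μT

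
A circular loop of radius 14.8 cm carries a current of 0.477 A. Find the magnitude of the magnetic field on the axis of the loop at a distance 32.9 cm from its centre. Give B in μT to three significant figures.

On the axis of a circular loop, B = μ₀IR² / [2(R²+z²)^(3/2)].
R² + z² = (0.148)² + (0.329)² = 0.1301 m², and (R²+z²)^(3/2) = 4.70×10⁻² m³.
B = (4π×10⁻⁷ × 0.477 × 0.0219) / (2 × 4.70×10⁻²) = 1.40×10⁻⁷ T.

B ≈ 0.140 μT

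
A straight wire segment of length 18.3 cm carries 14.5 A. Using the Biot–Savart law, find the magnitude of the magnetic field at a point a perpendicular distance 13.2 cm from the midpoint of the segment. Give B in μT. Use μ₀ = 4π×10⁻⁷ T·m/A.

For a finite straight segment, B = (μ₀I/4πd)(sinθ₁ + sinθ₂), where θ₁, θ₂ are the angles from the perpendicular to each end.
The perpendicular from the point meets the wire at its midpoint, so each end is L/2 = 0.0915 m away along the wire.
sinθ₁ = 0.0915/√(0.0915²+0.132²) = 0.5697; sinθ₂ = 0.0915/√(0.0915²+0.132²) = 0.5697.
B = (4π×10⁻⁷ × 14.5) / (4π × 0.132) × (0.5697 + 0.5697) = 1.25×10⁻⁵ T.

B ≈ 12.5 μT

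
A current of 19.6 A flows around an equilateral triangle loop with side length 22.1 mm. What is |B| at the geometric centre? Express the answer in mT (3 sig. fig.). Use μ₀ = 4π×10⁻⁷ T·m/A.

B ≈ 1.60 mT

Each side is a finite straight segment at perpendicular distance d = a/(2 tan(π/3)) = 0.00638 m from the centre, with end-angles ±π/3.
One side contributes B₁ = (μ₀I/4πd)·2 sin(π/3) = 5.32×10⁻⁴ T.
All 3 sides add in the same direction: B = 3 × 5.32×10⁻⁴ = 1.60×10⁻³ T.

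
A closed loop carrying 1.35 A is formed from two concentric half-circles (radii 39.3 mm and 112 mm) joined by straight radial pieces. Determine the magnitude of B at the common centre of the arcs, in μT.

The radial connectors point toward the centre, so dl × r̂ = 0 and they contribute nothing.
Each semicircle gives μ₀I/(4R): inner arc 1.08×10⁻⁵ T, outer arc 3.79×10⁻⁶ T.
The two arcs carry current in opposite angular senses, so their fields oppose: B = |1.08×10⁻⁵ − 3.79×10⁻⁶| = 7.00×10⁻⁶ T.

B ≈ 7.00 μT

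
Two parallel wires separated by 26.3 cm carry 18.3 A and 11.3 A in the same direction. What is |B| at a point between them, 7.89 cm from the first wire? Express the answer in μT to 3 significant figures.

B ≈ 34.1 μT

Each long wire gives B = μ₀I/(2πd). Distances are d₁ = 0.0789 m and d₂ = 0.1841 m.
B₁ = 4.64×10⁻⁵ T, B₂ = 1.23×10⁻⁵ T.
Between parallel currents the two contributions point in opposite directions, so they subtract. B = |B₁ − B₂| = |4.64×10⁻⁵ − 1.23×10⁻⁵| = 3.41×10⁻⁵ T.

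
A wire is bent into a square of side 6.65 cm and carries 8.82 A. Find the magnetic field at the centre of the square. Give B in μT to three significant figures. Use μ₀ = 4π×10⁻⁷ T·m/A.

B ≈ 150 μT

Each side is a finite straight segment at perpendicular distance d = a/(2 tan(π/4)) = 0.03325 m from the centre, with end-angles ±π/4.
One side contributes B₁ = (μ₀I/4πd)·2 sin(π/4) = 3.75×10⁻⁵ T.
All 4 sides add in the same direction: B = 4 × 3.75×10⁻⁵ = 1.50×10⁻⁴ T.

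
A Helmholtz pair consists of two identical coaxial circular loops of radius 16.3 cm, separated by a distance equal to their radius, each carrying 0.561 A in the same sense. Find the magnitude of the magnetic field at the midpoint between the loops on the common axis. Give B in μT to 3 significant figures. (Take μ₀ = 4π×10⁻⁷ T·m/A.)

Each loop contributes B = μ₀IR²/[2(R²+z²)^(3/2)] on the axis, with z measured from that loop.
Loop 1 (z = 0.0815 m): B₁ = 1.55×10⁻⁶ T. Loop 2 (z = 0.0815 m): B₂ = 1.55×10⁻⁶ T.
The fields add: B = B₁ + B₂ = 3.09×10⁻⁶ T.

B ≈ 3.09 μT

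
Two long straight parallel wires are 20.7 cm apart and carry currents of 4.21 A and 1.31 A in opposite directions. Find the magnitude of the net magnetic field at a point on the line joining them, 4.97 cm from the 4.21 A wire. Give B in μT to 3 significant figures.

Each long wire gives B = μ₀I/(2πd). Distances are d₁ = 0.0497 m and d₂ = 0.1573 m.
B₁ = 1.69×10⁻⁵ T, B₂ = 1.67×10⁻⁶ T.
Between antiparallel currents both contributions point the same way, so they add. B = B₁ + B₂ = 1.69×10⁻⁵ + 1.67×10⁻⁶ = 1.86×10⁻⁵ T.

B ≈ 18.6 μT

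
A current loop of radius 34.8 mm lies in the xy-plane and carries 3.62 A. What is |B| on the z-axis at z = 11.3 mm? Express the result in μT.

B ≈ 56.2 μT

On the axis of a circular loop, B = μ₀IR² / [2(R²+z²)^(3/2)].
R² + z² = (0.0348)² + (0.0113)² = 0.001339 m², and (R²+z²)^(3/2) = 4.90×10⁻⁵ m³.
B = (4π×10⁻⁷ × 3.62 × 0.001211) / (2 × 4.90×10⁻⁵) = 5.62×10⁻⁵ T.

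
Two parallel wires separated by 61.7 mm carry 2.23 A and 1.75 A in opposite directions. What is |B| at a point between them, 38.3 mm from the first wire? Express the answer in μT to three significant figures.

Each long wire gives B = μ₀I/(2πd). Distances are d₁ = 0.0383 m and d₂ = 0.0234 m.
B₁ = 1.16×10⁻⁵ T, B₂ = 1.50×10⁻⁵ T.
Between antiparallel currents both contributions point the same way, so they add. B = B₁ + B₂ = 1.16×10⁻⁵ + 1.50×10⁻⁵ = 2.66×10⁻⁵ T.

B ≈ 26.6 μT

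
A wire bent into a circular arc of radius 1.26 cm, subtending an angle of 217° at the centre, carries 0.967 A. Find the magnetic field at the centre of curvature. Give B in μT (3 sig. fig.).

The Biot–Savart field of a circular arc at its centre is B = μ₀Iφ/(4πR), with φ = 3.787 rad.
B = (4π×10⁻⁷ × 0.967 × 3.787) / (4π × 0.0126) = 2.91×10⁻⁵ T.

B ≈ 29.1 μT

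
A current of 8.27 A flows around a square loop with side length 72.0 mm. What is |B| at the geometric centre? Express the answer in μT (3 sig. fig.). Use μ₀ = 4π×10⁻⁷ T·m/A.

Each side is a finite straight segment at perpendicular distance d = a/(2 tan(π/4)) = 0.036 m from the centre, with end-angles ±π/4.
One side contributes B₁ = (μ₀I/4πd)·2 sin(π/4) = 3.25×10⁻⁵ T.
All 4 sides add in the same direction: B = 4 × 3.25×10⁻⁵ = 1.30×10⁻⁴ T.

B ≈ 130 μT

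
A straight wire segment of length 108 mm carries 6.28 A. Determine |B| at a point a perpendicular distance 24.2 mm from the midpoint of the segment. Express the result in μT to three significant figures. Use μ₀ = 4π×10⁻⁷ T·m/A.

B ≈ 47.4 μT

For a finite straight segment, B = (μ₀I/4πd)(sinθ₁ + sinθ₂), where θ₁, θ₂ are the angles from the perpendicular to each end.
The perpendicular from the point meets the wire at its midpoint, so each end is L/2 = 0.054 m away along the wire.
sinθ₁ = 0.054/√(0.054²+0.0242²) = 0.9126; sinθ₂ = 0.054/√(0.054²+0.0242²) = 0.9126.
B = (4π×10⁻⁷ × 6.28) / (4π × 0.0242) × (0.9126 + 0.9126) = 4.74×10⁻⁵ T.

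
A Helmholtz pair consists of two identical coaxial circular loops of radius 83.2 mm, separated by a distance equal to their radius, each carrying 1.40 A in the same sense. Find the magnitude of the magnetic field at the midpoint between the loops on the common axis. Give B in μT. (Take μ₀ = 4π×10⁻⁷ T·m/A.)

B ≈ 15.1 μT

Each loop contributes B = μ₀IR²/[2(R²+z²)^(3/2)] on the axis, with z measured from that loop.
Loop 1 (z = 0.0416 m): B₁ = 7.57×10⁻⁶ T. Loop 2 (z = 0.0416 m): B₂ = 7.57×10⁻⁶ T.
The fields add: B = B₁ + B₂ = 1.51×10⁻⁵ T.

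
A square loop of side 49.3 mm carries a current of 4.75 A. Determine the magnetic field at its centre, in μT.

Each side is a finite straight segment at perpendicular distance d = a/(2 tan(π/4)) = 0.02465 m from the centre, with end-angles ±π/4.
One side contributes B₁ = (μ₀I/4πd)·2 sin(π/4) = 2.73×10⁻⁵ T.
All 4 sides add in the same direction: B = 4 × 2.73×10⁻⁵ = 1.09×10⁻⁴ T.

B ≈ 109 μT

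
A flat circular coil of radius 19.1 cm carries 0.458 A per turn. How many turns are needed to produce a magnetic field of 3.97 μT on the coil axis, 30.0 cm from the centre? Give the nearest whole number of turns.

N = 17

For an N-turn coil, B = Nμ₀IR²/[2(R²+z²)^(3/2)]. A single turn gives B₁ = 2.33×10⁻⁷ T with R = 0.191 m, z = 0.3 m.
N = B/B₁ = 3.97×10⁻⁶ / 2.33×10⁻⁷ = 17.01.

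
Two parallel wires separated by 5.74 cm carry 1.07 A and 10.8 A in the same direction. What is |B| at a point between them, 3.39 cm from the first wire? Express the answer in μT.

Each long wire gives B = μ₀I/(2πd). Distances are d₁ = 0.0339 m and d₂ = 0.0235 m.
B₁ = 6.31×10⁻⁶ T, B₂ = 9.19×10⁻⁵ T.
Between parallel currents the two contributions point in opposite directions, so they subtract. B = |B₁ − B₂| = |6.31×10⁻⁶ − 9.19×10⁻⁵| = 8.56×10⁻⁵ T.

B ≈ 85.6 μT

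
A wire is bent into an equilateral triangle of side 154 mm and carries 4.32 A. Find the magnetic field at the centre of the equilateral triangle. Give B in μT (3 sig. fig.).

Each side is a finite straight segment at perpendicular distance d = a/(2 tan(π/3)) = 0.04446 m from the centre, with end-angles ±π/3.
One side contributes B₁ = (μ₀I/4πd)·2 sin(π/3) = 1.68×10⁻⁵ T.
All 3 sides add in the same direction: B = 3 × 1.68×10⁻⁵ = 5.05×10⁻⁵ T.

B ≈ 50.5 μT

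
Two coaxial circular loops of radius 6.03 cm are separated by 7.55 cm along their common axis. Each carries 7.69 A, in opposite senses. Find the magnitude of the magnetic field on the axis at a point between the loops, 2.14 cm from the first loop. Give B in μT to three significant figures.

Each loop contributes B = μ₀IR²/[2(R²+z²)^(3/2)] on the axis, with z measured from that loop.
Loop 1 (z = 0.0214 m): B₁ = 6.71×10⁻⁵ T. Loop 2 (z = 0.0541 m): B₂ = 3.30×10⁻⁵ T.
The fields oppose: B = |B₁ − B₂| = 3.40×10⁻⁵ T.

B ≈ 34.0 μT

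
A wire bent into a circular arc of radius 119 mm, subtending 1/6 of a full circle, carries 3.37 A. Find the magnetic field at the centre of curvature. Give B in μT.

B ≈ 2.97 μT

The Biot–Savart field of a circular arc at its centre is B = μ₀Iφ/(4πR), with φ = 1.047 rad.
B = (4π×10⁻⁷ × 3.37 × 1.047) / (4π × 0.119) = 2.97×10⁻⁶ T.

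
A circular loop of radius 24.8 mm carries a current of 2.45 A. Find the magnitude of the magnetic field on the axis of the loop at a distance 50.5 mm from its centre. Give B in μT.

On the axis of a circular loop, B = μ₀IR² / [2(R²+z²)^(3/2)].
R² + z² = (0.0248)² + (0.0505)² = 0.003165 m², and (R²+z²)^(3/2) = 1.78×10⁻⁴ m³.
B = (4π×10⁻⁷ × 2.45 × 0.000615) / (2 × 1.78×10⁻⁴) = 5.32×10⁻⁶ T.

B ≈ 5.32 μT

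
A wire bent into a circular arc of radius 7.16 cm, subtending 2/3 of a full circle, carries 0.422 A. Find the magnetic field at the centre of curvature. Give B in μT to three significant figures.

B ≈ 2.47 μT

The Biot–Savart field of a circular arc at its centre is B = μ₀Iφ/(4πR), with φ = 4.189 rad.
B = (4π×10⁻⁷ × 0.422 × 4.189) / (4π × 0.0716) = 2.47×10⁻⁶ T.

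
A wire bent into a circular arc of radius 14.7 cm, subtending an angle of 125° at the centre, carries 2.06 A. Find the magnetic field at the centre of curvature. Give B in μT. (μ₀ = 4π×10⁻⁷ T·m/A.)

B ≈ 3.06 μT

The Biot–Savart field of a circular arc at its centre is B = μ₀Iφ/(4πR), with φ = 2.182 rad.
B = (4π×10⁻⁷ × 2.06 × 2.182) / (4π × 0.147) = 3.06×10⁻⁶ T.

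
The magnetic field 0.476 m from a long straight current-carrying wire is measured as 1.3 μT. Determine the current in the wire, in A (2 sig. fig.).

For a long straight wire B = μ₀I/(2πd), so I = 2πdB/μ₀.
I = 2π × 0.476 × 1.30×10⁻⁶ / (4π×10⁻⁷) = 3.09 A.

I ≈ 3.1 A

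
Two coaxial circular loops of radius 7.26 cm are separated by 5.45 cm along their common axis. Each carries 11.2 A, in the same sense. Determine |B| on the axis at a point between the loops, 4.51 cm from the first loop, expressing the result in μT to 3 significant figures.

B ≈ 154 μT

Each loop contributes B = μ₀IR²/[2(R²+z²)^(3/2)] on the axis, with z measured from that loop.
Loop 1 (z = 0.0451 m): B₁ = 5.94×10⁻⁵ T. Loop 2 (z = 0.0094 m): B₂ = 9.45×10⁻⁵ T.
The fields add: B = B₁ + B₂ = 1.54×10⁻⁴ T.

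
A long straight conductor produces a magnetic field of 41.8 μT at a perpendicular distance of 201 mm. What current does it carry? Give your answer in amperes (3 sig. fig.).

For a long straight wire B = μ₀I/(2πd), so I = 2πdB/μ₀.
I = 2π × 0.201 × 4.18×10⁻⁵ / (4π×10⁻⁷) = 42.0 A.

I ≈ 42.0 A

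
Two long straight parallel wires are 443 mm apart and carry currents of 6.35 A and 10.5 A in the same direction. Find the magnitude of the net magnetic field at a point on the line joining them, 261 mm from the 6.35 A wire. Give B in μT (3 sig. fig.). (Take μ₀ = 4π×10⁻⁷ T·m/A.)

Each long wire gives B = μ₀I/(2πd). Distances are d₁ = 0.261 m and d₂ = 0.182 m.
B₁ = 4.87×10⁻⁶ T, B₂ = 1.15×10⁻⁵ T.
Between parallel currents the two contributions point in opposite directions, so they subtract. B = |B₁ − B₂| = |4.87×10⁻⁶ − 1.15×10⁻⁵| = 6.67×10⁻⁶ T.

B ≈ 6.67 μT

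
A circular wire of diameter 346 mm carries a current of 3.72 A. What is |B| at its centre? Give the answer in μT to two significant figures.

B ≈ 14 μT

At the centre of a circular loop the Biot–Savart law gives B = μ₀I/(2R) (so R = 0.173 m).
B = (4π×10⁻⁷ × 3.72) / (2 × 0.173) = 1.35×10⁻⁵ T.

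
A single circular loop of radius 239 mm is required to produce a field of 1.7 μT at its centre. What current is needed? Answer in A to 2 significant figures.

I ≈ 0.65 A

At the centre of a circular loop B = μ₀I/(2R), so I = 2RB/μ₀.
With R = 0.239 m, I = 2 × 0.239 × 1.70×10⁻⁶ / (4π×10⁻⁷) = 0.647 A.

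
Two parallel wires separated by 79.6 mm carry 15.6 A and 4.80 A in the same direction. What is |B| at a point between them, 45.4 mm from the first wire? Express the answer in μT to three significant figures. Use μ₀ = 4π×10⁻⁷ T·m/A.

Each long wire gives B = μ₀I/(2πd). Distances are d₁ = 0.0454 m and d₂ = 0.0342 m.
B₁ = 6.87×10⁻⁵ T, B₂ = 2.81×10⁻⁵ T.
Between parallel currents the two contributions point in opposite directions, so they subtract. B = |B₁ − B₂| = |6.87×10⁻⁵ − 2.81×10⁻⁵| = 4.07×10⁻⁵ T.

B ≈ 40.7 μT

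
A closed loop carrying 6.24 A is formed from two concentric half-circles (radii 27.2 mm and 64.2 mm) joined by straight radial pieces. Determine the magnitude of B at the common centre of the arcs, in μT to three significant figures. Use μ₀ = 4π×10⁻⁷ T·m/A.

The radial connectors point toward the centre, so dl × r̂ = 0 and they contribute nothing.
Each semicircle gives μ₀I/(4R): inner arc 7.21×10⁻⁵ T, outer arc 3.05×10⁻⁵ T.
The two arcs carry current in opposite angular senses, so their fields oppose: B = |7.21×10⁻⁵ − 3.05×10⁻⁵| = 4.15×10⁻⁵ T.

B ≈ 41.5 μT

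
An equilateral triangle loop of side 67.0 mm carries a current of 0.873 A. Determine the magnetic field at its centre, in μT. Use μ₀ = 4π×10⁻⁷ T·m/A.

Each side is a finite straight segment at perpendicular distance d = a/(2 tan(π/3)) = 0.01934 m from the centre, with end-angles ±π/3.
One side contributes B₁ = (μ₀I/4πd)·2 sin(π/3) = 7.82×10⁻⁶ T.
All 3 sides add in the same direction: B = 3 × 7.82×10⁻⁶ = 2.35×10⁻⁵ T.

B ≈ 23.5 μT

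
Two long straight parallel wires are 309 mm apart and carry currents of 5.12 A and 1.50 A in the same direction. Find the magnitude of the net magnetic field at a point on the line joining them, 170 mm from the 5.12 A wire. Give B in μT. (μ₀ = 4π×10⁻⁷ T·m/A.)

Each long wire gives B = μ₀I/(2πd). Distances are d₁ = 0.17 m and d₂ = 0.139 m.
B₁ = 6.02×10⁻⁶ T, B₂ = 2.16×10⁻⁶ T.
Between parallel currents the two contributions point in opposite directions, so they subtract. B = |B₁ − B₂| = |6.02×10⁻⁶ − 2.16×10⁻⁶| = 3.87×10⁻⁶ T.

B ≈ 3.87 μT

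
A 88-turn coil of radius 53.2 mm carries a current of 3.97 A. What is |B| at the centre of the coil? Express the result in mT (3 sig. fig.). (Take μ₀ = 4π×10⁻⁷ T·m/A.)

B ≈ 4.13 mT

For an N-turn flat coil, B = Nμ₀I/(2R) with R = 0.0532 m.
B = 88 × 4.69×10⁻⁵ T = 4.13×10⁻³ T.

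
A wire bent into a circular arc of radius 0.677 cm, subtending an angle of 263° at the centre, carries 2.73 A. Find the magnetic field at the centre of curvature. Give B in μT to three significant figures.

B ≈ 185 μT

The Biot–Savart field of a circular arc at its centre is B = μ₀Iφ/(4πR), with φ = 4.59 rad.
B = (4π×10⁻⁷ × 2.73 × 4.59) / (4π × 0.00677) = 1.85×10⁻⁴ T.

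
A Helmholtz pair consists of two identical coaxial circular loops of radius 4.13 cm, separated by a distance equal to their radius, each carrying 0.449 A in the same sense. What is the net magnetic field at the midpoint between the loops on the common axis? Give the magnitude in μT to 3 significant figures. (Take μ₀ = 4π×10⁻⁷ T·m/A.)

Each loop contributes B = μ₀IR²/[2(R²+z²)^(3/2)] on the axis, with z measured from that loop.
Loop 1 (z = 0.02065 m): B₁ = 4.89×10⁻⁶ T. Loop 2 (z = 0.02065 m): B₂ = 4.89×10⁻⁶ T.
The fields add: B = B₁ + B₂ = 9.78×10⁻⁶ T.

B ≈ 9.78 μT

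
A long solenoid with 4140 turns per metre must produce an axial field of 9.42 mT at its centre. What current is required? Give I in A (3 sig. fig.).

Inside a long solenoid B = μ₀nI with n = 4140 m⁻¹, so I = B/(μ₀n).
I = 9.42×10⁻³ / (4π×10⁻⁷ × 4140) = 1.81 A.

I ≈ 1.81 A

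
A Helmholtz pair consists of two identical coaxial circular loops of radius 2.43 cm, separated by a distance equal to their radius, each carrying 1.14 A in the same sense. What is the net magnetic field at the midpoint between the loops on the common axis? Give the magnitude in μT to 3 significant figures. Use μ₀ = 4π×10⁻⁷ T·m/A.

B ≈ 42.2 μT

Each loop contributes B = μ₀IR²/[2(R²+z²)^(3/2)] on the axis, with z measured from that loop.
Loop 1 (z = 0.01215 m): B₁ = 2.11×10⁻⁵ T. Loop 2 (z = 0.01215 m): B₂ = 2.11×10⁻⁵ T.
The fields add: B = B₁ + B₂ = 4.22×10⁻⁵ T.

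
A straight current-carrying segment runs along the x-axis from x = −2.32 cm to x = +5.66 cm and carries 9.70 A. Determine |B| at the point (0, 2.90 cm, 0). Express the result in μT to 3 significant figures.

B ≈ 50.7 μT

For a finite straight segment, B = (μ₀I/4πd)(sinθ₁ + sinθ₂), where θ₁, θ₂ are the angles from the perpendicular to each end.
The perpendicular distance is d = 0.029 m; the end-offsets along the wire are a = 0.0232 m and b = 0.0566 m.
sinθ₁ = 0.0232/√(0.0232²+0.029²) = 0.6247; sinθ₂ = 0.0566/√(0.0566²+0.029²) = 0.8900.
B = (4π×10⁻⁷ × 9.70) / (4π × 0.029) × (0.6247 + 0.8900) = 5.07×10⁻⁵ T.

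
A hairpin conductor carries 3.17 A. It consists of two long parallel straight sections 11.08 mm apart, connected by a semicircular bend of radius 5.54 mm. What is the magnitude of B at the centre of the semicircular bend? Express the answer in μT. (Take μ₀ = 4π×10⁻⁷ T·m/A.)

The semicircular arc contributes B_arc = μ₀I·π/(4πR) = μ₀I/(4R) = 1.80×10⁻⁴ T.
Each semi-infinite lead is at perpendicular distance R = 0.00554 m from the centre, with the perpendicular foot at its near end, so it contributes μ₀I/(4πR); both point the same way, together 1.14×10⁻⁴ T.
Arc and leads all point the same direction: B = 1.80×10⁻⁴ + 1.14×10⁻⁴ = 2.94×10⁻⁴ T.

B ≈ 294 μT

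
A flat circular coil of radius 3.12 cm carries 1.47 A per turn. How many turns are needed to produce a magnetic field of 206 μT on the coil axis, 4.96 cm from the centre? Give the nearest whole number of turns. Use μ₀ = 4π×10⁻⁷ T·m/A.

N = 46

For an N-turn coil, B = Nμ₀IR²/[2(R²+z²)^(3/2)]. A single turn gives B₁ = 4.47×10⁻⁶ T with R = 0.0312 m, z = 0.0496 m.
N = B/B₁ = 2.06×10⁻⁴ / 4.47×10⁻⁶ = 46.10.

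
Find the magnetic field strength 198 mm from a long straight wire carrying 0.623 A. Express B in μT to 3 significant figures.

B ≈ 0.629 μT

For an infinitely long straight wire, B = μ₀I/(2πd).
B = (4π×10⁻⁷ × 0.623) / (2π × 0.198) = 6.29×10⁻⁷ T.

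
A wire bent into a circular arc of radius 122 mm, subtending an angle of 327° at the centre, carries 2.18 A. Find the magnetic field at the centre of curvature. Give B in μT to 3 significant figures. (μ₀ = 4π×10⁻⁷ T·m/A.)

B ≈ 10.2 μT

The Biot–Savart field of a circular arc at its centre is B = μ₀Iφ/(4πR), with φ = 5.707 rad.
B = (4π×10⁻⁷ × 2.18 × 5.707) / (4π × 0.122) = 1.02×10⁻⁵ T.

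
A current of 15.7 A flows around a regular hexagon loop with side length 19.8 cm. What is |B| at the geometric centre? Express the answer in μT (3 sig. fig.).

B ≈ 54.9 μT

Each side is a finite straight segment at perpendicular distance d = a/(2 tan(π/6)) = 0.1715 m from the centre, with end-angles ±π/6.
One side contributes B₁ = (μ₀I/4πd)·2 sin(π/6) = 9.16×10⁻⁶ T.
All 6 sides add in the same direction: B = 6 × 9.16×10⁻⁶ = 5.49×10⁻⁵ T.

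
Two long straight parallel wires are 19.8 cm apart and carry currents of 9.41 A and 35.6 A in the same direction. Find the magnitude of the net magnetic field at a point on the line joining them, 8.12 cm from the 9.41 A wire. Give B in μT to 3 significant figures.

B ≈ 37.8 μT

Each long wire gives B = μ₀I/(2πd). Distances are d₁ = 0.0812 m and d₂ = 0.1168 m.
B₁ = 2.32×10⁻⁵ T, B₂ = 6.10×10⁻⁵ T.
Between parallel currents the two contributions point in opposite directions, so they subtract. B = |B₁ − B₂| = |2.32×10⁻⁵ − 6.10×10⁻⁵| = 3.78×10⁻⁵ T.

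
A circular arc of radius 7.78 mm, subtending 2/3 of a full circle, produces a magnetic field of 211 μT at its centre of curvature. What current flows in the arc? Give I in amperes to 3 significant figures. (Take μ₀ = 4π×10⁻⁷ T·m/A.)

For a circular arc, B = μ₀Iφ/(4πR) with φ in radians; here φ = 4.189 rad.
So I = 4πRB/(μ₀φ) = 4π × 0.00778 × 2.11×10⁻⁴ / (4π×10⁻⁷ × 4.189) = 3.92 A.

I ≈ 3.92 A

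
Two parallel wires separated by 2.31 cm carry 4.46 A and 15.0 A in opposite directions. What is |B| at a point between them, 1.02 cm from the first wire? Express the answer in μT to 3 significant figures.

Each long wire gives B = μ₀I/(2πd). Distances are d₁ = 0.0102 m and d₂ = 0.0129 m.
B₁ = 8.75×10⁻⁵ T, B₂ = 2.33×10⁻⁴ T.
Between antiparallel currents both contributions point the same way, so they add. B = B₁ + B₂ = 8.75×10⁻⁵ + 2.33×10⁻⁴ = 3.20×10⁻⁴ T.

B ≈ 320 μT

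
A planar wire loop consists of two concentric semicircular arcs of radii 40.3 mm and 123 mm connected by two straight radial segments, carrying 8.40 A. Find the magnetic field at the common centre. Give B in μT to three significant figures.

B ≈ 44.0 μT

The radial connectors point toward the centre, so dl × r̂ = 0 and they contribute nothing.
Each semicircle gives μ₀I/(4R): inner arc 6.55×10⁻⁵ T, outer arc 2.15×10⁻⁵ T.
The two arcs carry current in opposite angular senses, so their fields oppose: B = |6.55×10⁻⁵ − 2.15×10⁻⁵| = 4.40×10⁻⁵ T.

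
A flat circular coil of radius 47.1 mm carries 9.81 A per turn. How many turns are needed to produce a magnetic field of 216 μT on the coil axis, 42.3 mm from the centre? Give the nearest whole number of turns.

For an N-turn coil, B = Nμ₀IR²/[2(R²+z²)^(3/2)]. A single turn gives B₁ = 5.39×10⁻⁵ T with R = 0.0471 m, z = 0.0423 m.
N = B/B₁ = 2.16×10⁻⁴ / 5.39×10⁻⁵ = 4.01.

N = 4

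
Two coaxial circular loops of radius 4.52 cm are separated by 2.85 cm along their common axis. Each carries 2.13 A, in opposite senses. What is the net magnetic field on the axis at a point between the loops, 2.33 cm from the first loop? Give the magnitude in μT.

B ≈ 8.24 μT

Each loop contributes B = μ₀IR²/[2(R²+z²)^(3/2)] on the axis, with z measured from that loop.
Loop 1 (z = 0.0233 m): B₁ = 2.08×10⁻⁵ T. Loop 2 (z = 0.0052 m): B₂ = 2.90×10⁻⁵ T.
The fields oppose: B = |B₁ − B₂| = 8.24×10⁻⁶ T.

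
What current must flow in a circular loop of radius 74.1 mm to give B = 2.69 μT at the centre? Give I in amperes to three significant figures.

At the centre of a circular loop B = μ₀I/(2R), so I = 2RB/μ₀.
With R = 0.0741 m, I = 2 × 0.0741 × 2.69×10⁻⁶ / (4π×10⁻⁷) = 0.317 A.

I ≈ 0.317 A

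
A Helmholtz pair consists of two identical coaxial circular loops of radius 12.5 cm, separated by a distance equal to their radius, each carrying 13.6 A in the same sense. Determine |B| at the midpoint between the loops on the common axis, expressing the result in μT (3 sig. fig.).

B ≈ 97.8 μT

Each loop contributes B = μ₀IR²/[2(R²+z²)^(3/2)] on the axis, with z measured from that loop.
Loop 1 (z = 0.0625 m): B₁ = 4.89×10⁻⁵ T. Loop 2 (z = 0.0625 m): B₂ = 4.89×10⁻⁵ T.
The fields add: B = B₁ + B₂ = 9.78×10⁻⁵ T.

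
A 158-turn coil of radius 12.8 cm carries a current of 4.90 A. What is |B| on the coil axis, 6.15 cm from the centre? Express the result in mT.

For an N-turn flat coil, B = Nμ₀IR²/[2(R²+z²)^(3/2)] with R = 0.128 m, z = 0.0615 m.
B = 158 × 1.76×10⁻⁵ T = 2.78×10⁻³ T.

B ≈ 2.78 mT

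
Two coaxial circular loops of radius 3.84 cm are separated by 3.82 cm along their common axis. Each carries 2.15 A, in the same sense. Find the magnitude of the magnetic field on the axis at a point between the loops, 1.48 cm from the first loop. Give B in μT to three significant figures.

Each loop contributes B = μ₀IR²/[2(R²+z²)^(3/2)] on the axis, with z measured from that loop.
Loop 1 (z = 0.0148 m): B₁ = 2.86×10⁻⁵ T. Loop 2 (z = 0.0234 m): B₂ = 2.19×10⁻⁵ T.
The fields add: B = B₁ + B₂ = 5.05×10⁻⁵ T.

B ≈ 50.5 μT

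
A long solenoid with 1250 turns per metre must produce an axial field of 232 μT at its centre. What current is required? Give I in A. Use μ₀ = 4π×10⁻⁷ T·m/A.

I ≈ 0.148 A

Inside a long solenoid B = μ₀nI with n = 1250 m⁻¹, so I = B/(μ₀n).
I = 2.32×10⁻⁴ / (4π×10⁻⁷ × 1250) = 0.148 A.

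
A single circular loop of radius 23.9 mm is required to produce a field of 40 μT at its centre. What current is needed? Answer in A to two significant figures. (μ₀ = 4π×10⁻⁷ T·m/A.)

I ≈ 1.5 A

At the centre of a circular loop B = μ₀I/(2R), so I = 2RB/μ₀.
With R = 0.0239 m, I = 2 × 0.0239 × 4.00×10⁻⁵ / (4π×10⁻⁷) = 1.52 A.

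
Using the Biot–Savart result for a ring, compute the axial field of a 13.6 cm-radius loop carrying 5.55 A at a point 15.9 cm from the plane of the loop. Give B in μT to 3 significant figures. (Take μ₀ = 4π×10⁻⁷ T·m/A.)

B ≈ 7.04 μT

On the axis of a circular loop, B = μ₀IR² / [2(R²+z²)^(3/2)].
R² + z² = (0.136)² + (0.159)² = 0.04378 m², and (R²+z²)^(3/2) = 9.16×10⁻³ m³.
B = (4π×10⁻⁷ × 5.55 × 0.0185) / (2 × 9.16×10⁻³) = 7.04×10⁻⁶ T.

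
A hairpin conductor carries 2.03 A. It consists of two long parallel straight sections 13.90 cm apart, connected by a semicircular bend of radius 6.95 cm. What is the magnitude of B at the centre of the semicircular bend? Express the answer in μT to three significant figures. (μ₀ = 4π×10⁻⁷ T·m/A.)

The semicircular arc contributes B_arc = μ₀I·π/(4πR) = μ₀I/(4R) = 9.18×10⁻⁶ T.
Each semi-infinite lead is at perpendicular distance R = 0.0695 m from the centre, with the perpendicular foot at its near end, so it contributes μ₀I/(4πR); both point the same way, together 5.84×10⁻⁶ T.
Arc and leads all point the same direction: B = 9.18×10⁻⁶ + 5.84×10⁻⁶ = 1.50×10⁻⁵ T.

B ≈ 15.0 μT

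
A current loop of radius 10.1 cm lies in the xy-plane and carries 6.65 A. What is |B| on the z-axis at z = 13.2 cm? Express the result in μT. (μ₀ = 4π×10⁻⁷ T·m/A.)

On the axis of a circular loop, B = μ₀IR² / [2(R²+z²)^(3/2)].
R² + z² = (0.101)² + (0.132)² = 0.02763 m², and (R²+z²)^(3/2) = 4.59×10⁻³ m³.
B = (4π×10⁻⁷ × 6.65 × 0.0102) / (2 × 4.59×10⁻³) = 9.28×10⁻⁶ T.

B ≈ 9.28 μT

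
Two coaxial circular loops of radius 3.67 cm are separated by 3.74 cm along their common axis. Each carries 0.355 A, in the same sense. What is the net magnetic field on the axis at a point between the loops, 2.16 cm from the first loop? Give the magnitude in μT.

B ≈ 8.60 μT

Each loop contributes B = μ₀IR²/[2(R²+z²)^(3/2)] on the axis, with z measured from that loop.
Loop 1 (z = 0.0216 m): B₁ = 3.89×10⁻⁶ T. Loop 2 (z = 0.0158 m): B₂ = 4.71×10⁻⁶ T.
The fields add: B = B₁ + B₂ = 8.60×10⁻⁶ T.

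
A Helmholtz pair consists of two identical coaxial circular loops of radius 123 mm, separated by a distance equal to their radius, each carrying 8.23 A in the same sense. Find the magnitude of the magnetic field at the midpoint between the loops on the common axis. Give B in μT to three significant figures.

B ≈ 60.2 μT

Each loop contributes B = μ₀IR²/[2(R²+z²)^(3/2)] on the axis, with z measured from that loop.
Loop 1 (z = 0.0615 m): B₁ = 3.01×10⁻⁵ T. Loop 2 (z = 0.0615 m): B₂ = 3.01×10⁻⁵ T.
The fields add: B = B₁ + B₂ = 6.02×10⁻⁵ T.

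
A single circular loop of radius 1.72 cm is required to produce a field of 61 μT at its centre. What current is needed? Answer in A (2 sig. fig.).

I ≈ 1.7 A

At the centre of a circular loop B = μ₀I/(2R), so I = 2RB/μ₀.
With R = 0.0172 m, I = 2 × 0.0172 × 6.10×10⁻⁵ / (4π×10⁻⁷) = 1.67 A.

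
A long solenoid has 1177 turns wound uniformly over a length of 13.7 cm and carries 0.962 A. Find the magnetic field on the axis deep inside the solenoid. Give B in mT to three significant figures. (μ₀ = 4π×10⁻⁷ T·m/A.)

B ≈ 10.4 mT

Inside a long solenoid, B = μ₀nI with n = 8591 turns/m.
B = 4π×10⁻⁷ × 8591 × 0.962 = 1.04×10⁻² T.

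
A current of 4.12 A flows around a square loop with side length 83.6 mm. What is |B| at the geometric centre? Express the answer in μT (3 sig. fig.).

Each side is a finite straight segment at perpendicular distance d = a/(2 tan(π/4)) = 0.0418 m from the centre, with end-angles ±π/4.
One side contributes B₁ = (μ₀I/4πd)·2 sin(π/4) = 1.39×10⁻⁵ T.
All 4 sides add in the same direction: B = 4 × 1.39×10⁻⁵ = 5.58×10⁻⁵ T.

B ≈ 55.8 μT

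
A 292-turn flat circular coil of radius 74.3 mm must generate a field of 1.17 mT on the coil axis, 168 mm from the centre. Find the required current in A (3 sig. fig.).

For an N-turn coil, B = Nμ₀IR²/[2(R²+z²)^(3/2)] with R = 0.0743 m, z = 0.168 m, so I = 2B(R²+z²)^(3/2)/(Nμ₀R²) = 2 × 1.17×10⁻³ × 6.20×10⁻³ / (292 × 4π×10⁻⁷ × 0.00552) = 7.16 A.

I ≈ 7.16 A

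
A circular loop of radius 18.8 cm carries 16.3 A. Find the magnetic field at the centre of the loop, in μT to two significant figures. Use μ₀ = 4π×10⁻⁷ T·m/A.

At the centre of a circular loop the Biot–Savart law gives B = μ₀I/(2R).
B = (4π×10⁻⁷ × 16.3) / (2 × 0.188) = 5.45×10⁻⁵ T.

B ≈ 54 μT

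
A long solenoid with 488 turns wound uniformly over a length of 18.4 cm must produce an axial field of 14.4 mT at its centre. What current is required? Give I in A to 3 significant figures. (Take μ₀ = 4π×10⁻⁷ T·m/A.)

Inside a long solenoid B = μ₀nI with n = 2652 m⁻¹, so I = B/(μ₀n).
I = 1.44×10⁻² / (4π×10⁻⁷ × 2652) = 4.32 A.

I ≈ 4.32 A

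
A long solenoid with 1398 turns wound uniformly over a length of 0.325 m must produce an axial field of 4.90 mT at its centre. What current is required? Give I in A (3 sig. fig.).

I ≈ 0.906 A

Inside a long solenoid B = μ₀nI with n = 4302 m⁻¹, so I = B/(μ₀n).
I = 4.90×10⁻³ / (4π×10⁻⁷ × 4302) = 0.906 A.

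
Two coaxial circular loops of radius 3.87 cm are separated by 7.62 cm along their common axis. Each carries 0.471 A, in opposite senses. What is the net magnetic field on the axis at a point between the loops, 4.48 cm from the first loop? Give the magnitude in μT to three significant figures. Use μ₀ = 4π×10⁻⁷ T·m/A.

Each loop contributes B = μ₀IR²/[2(R²+z²)^(3/2)] on the axis, with z measured from that loop.
Loop 1 (z = 0.0448 m): B₁ = 2.14×10⁻⁶ T. Loop 2 (z = 0.0314 m): B₂ = 3.58×10⁻⁶ T.
The fields oppose: B = |B₁ − B₂| = 1.44×10⁻⁶ T.

B ≈ 1.44 μT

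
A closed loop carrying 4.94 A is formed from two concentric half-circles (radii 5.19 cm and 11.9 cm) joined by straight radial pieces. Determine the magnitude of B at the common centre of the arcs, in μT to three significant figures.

B ≈ 16.9 μT

The radial connectors point toward the centre, so dl × r̂ = 0 and they contribute nothing.
Each semicircle gives μ₀I/(4R): inner arc 2.99×10⁻⁵ T, outer arc 1.30×10⁻⁵ T.
The two arcs carry current in opposite angular senses, so their fields oppose: B = |2.99×10⁻⁵ − 1.30×10⁻⁵| = 1.69×10⁻⁵ T.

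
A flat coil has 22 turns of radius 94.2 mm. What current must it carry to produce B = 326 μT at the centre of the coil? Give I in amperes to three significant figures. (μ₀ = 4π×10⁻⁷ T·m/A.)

For an N-turn coil, B = Nμ₀I/(2R) with R = 0.0942 m, so I = 2RB/(Nμ₀) = 2 × 0.0942 × 3.26×10⁻⁴ / (22 × 4π×10⁻⁷) = 2.22 A.

I ≈ 2.22 A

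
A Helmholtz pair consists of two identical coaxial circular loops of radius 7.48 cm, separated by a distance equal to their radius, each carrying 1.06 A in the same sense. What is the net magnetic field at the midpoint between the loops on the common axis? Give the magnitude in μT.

B ≈ 12.7 μT

Each loop contributes B = μ₀IR²/[2(R²+z²)^(3/2)] on the axis, with z measured from that loop.
Loop 1 (z = 0.0374 m): B₁ = 6.37×10⁻⁶ T. Loop 2 (z = 0.0374 m): B₂ = 6.37×10⁻⁶ T.
The fields add: B = B₁ + B₂ = 1.27×10⁻⁵ T.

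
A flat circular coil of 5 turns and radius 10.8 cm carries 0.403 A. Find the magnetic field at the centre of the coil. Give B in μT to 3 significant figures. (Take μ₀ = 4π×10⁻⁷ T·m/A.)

For an N-turn flat coil, B = Nμ₀I/(2R) with R = 0.108 m.
B = 5 × 2.34×10⁻⁶ T = 1.17×10⁻⁵ T.

B ≈ 11.7 μT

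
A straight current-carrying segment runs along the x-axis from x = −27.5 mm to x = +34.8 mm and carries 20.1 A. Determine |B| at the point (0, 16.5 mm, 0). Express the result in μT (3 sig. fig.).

B ≈ 215 μT

For a finite straight segment, B = (μ₀I/4πd)(sinθ₁ + sinθ₂), where θ₁, θ₂ are the angles from the perpendicular to each end.
The perpendicular distance is d = 0.0165 m; the end-offsets along the wire are a = 0.0275 m and b = 0.0348 m.
sinθ₁ = 0.0275/√(0.0275²+0.0165²) = 0.8575; sinθ₂ = 0.0348/√(0.0348²+0.0165²) = 0.9036.
B = (4π×10⁻⁷ × 20.1) / (4π × 0.0165) × (0.8575 + 0.9036) = 2.15×10⁻⁴ T.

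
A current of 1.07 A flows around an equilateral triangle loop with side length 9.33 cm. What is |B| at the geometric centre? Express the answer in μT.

B ≈ 20.6 μT

Each side is a finite straight segment at perpendicular distance d = a/(2 tan(π/3)) = 0.02693 m from the centre, with end-angles ±π/3.
One side contributes B₁ = (μ₀I/4πd)·2 sin(π/3) = 6.88×10⁻⁶ T.
All 3 sides add in the same direction: B = 3 × 6.88×10⁻⁶ = 2.06×10⁻⁵ T.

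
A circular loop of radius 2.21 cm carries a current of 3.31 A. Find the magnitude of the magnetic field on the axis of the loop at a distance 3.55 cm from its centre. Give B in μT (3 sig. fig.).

B ≈ 13.9 μT

On the axis of a circular loop, B = μ₀IR² / [2(R²+z²)^(3/2)].
R² + z² = (0.0221)² + (0.0355)² = 0.001749 m², and (R²+z²)^(3/2) = 7.31×10⁻⁵ m³.
B = (4π×10⁻⁷ × 3.31 × 0.0004884) / (2 × 7.31×10⁻⁵) = 1.39×10⁻⁵ T.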